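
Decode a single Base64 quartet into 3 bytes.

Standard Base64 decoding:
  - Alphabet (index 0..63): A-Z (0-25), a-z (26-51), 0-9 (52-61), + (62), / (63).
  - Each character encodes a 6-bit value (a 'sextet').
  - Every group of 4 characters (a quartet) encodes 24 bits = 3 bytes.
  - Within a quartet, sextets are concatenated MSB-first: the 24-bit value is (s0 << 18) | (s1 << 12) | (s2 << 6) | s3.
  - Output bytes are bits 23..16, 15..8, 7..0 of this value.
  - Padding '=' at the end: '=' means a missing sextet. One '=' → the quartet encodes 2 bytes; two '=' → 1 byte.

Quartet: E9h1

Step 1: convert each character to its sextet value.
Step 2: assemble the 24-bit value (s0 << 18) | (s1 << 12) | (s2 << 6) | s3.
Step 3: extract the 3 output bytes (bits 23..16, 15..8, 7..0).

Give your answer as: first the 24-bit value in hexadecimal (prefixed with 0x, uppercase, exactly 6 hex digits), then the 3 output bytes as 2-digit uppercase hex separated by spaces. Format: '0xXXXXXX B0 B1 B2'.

Answer: 0x13D875 13 D8 75

Derivation:
Sextets: E=4, 9=61, h=33, 1=53
24-bit: (4<<18) | (61<<12) | (33<<6) | 53
      = 0x100000 | 0x03D000 | 0x000840 | 0x000035
      = 0x13D875
Bytes: (v>>16)&0xFF=13, (v>>8)&0xFF=D8, v&0xFF=75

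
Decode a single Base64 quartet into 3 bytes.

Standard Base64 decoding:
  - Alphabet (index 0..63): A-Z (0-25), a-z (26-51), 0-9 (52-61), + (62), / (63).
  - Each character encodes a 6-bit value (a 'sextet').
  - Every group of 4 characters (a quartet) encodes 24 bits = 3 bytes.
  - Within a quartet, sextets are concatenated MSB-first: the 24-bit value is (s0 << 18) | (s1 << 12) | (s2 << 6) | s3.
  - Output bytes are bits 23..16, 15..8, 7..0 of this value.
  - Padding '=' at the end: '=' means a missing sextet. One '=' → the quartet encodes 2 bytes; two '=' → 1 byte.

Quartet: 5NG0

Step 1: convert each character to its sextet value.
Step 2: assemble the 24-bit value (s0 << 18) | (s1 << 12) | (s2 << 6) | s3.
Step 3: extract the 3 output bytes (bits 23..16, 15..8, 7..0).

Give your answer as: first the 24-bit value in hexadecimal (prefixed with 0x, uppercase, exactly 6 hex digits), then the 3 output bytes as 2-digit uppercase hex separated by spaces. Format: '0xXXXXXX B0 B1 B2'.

Sextets: 5=57, N=13, G=6, 0=52
24-bit: (57<<18) | (13<<12) | (6<<6) | 52
      = 0xE40000 | 0x00D000 | 0x000180 | 0x000034
      = 0xE4D1B4
Bytes: (v>>16)&0xFF=E4, (v>>8)&0xFF=D1, v&0xFF=B4

Answer: 0xE4D1B4 E4 D1 B4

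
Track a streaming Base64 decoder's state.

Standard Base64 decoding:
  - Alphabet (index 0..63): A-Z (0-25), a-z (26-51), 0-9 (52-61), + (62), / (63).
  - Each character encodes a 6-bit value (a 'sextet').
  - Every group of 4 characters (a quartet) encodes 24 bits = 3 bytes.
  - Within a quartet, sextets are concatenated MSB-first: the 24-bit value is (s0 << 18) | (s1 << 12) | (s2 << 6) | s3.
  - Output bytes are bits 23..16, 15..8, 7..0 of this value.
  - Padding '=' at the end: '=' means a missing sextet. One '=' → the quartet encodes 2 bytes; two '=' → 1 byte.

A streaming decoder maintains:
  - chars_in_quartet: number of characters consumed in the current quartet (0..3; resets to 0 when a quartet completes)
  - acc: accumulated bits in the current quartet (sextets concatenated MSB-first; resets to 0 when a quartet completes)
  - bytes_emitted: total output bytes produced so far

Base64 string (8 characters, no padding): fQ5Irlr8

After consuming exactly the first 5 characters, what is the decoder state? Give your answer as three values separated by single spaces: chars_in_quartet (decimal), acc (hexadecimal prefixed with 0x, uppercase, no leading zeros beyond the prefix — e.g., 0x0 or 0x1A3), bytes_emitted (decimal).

Answer: 1 0x2B 3

Derivation:
After char 0 ('f'=31): chars_in_quartet=1 acc=0x1F bytes_emitted=0
After char 1 ('Q'=16): chars_in_quartet=2 acc=0x7D0 bytes_emitted=0
After char 2 ('5'=57): chars_in_quartet=3 acc=0x1F439 bytes_emitted=0
After char 3 ('I'=8): chars_in_quartet=4 acc=0x7D0E48 -> emit 7D 0E 48, reset; bytes_emitted=3
After char 4 ('r'=43): chars_in_quartet=1 acc=0x2B bytes_emitted=3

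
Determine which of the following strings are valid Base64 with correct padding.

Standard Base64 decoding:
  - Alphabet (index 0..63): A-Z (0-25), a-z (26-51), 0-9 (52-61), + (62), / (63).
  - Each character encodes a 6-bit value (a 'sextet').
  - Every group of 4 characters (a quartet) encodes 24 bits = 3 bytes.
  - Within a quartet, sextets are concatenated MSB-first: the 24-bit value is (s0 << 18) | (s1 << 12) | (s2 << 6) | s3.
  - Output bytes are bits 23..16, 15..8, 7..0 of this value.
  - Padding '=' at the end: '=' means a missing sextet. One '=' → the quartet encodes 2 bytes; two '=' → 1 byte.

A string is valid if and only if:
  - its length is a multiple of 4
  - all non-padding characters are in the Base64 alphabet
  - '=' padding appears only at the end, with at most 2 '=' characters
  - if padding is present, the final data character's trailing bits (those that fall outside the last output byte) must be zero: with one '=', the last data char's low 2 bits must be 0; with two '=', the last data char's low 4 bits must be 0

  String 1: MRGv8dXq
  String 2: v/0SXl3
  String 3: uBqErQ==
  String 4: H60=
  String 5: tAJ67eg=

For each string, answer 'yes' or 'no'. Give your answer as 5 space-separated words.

Answer: yes no yes yes yes

Derivation:
String 1: 'MRGv8dXq' → valid
String 2: 'v/0SXl3' → invalid (len=7 not mult of 4)
String 3: 'uBqErQ==' → valid
String 4: 'H60=' → valid
String 5: 'tAJ67eg=' → valid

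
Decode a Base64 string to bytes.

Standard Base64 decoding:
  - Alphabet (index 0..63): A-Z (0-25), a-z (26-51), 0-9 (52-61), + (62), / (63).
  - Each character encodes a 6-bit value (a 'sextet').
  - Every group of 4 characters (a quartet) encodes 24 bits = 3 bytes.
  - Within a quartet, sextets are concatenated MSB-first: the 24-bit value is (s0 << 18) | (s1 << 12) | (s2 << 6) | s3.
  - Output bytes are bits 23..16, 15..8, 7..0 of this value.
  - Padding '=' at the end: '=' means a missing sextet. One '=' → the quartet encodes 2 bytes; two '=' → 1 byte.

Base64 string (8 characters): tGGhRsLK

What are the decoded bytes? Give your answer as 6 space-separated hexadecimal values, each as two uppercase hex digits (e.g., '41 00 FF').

After char 0 ('t'=45): chars_in_quartet=1 acc=0x2D bytes_emitted=0
After char 1 ('G'=6): chars_in_quartet=2 acc=0xB46 bytes_emitted=0
After char 2 ('G'=6): chars_in_quartet=3 acc=0x2D186 bytes_emitted=0
After char 3 ('h'=33): chars_in_quartet=4 acc=0xB461A1 -> emit B4 61 A1, reset; bytes_emitted=3
After char 4 ('R'=17): chars_in_quartet=1 acc=0x11 bytes_emitted=3
After char 5 ('s'=44): chars_in_quartet=2 acc=0x46C bytes_emitted=3
After char 6 ('L'=11): chars_in_quartet=3 acc=0x11B0B bytes_emitted=3
After char 7 ('K'=10): chars_in_quartet=4 acc=0x46C2CA -> emit 46 C2 CA, reset; bytes_emitted=6

Answer: B4 61 A1 46 C2 CA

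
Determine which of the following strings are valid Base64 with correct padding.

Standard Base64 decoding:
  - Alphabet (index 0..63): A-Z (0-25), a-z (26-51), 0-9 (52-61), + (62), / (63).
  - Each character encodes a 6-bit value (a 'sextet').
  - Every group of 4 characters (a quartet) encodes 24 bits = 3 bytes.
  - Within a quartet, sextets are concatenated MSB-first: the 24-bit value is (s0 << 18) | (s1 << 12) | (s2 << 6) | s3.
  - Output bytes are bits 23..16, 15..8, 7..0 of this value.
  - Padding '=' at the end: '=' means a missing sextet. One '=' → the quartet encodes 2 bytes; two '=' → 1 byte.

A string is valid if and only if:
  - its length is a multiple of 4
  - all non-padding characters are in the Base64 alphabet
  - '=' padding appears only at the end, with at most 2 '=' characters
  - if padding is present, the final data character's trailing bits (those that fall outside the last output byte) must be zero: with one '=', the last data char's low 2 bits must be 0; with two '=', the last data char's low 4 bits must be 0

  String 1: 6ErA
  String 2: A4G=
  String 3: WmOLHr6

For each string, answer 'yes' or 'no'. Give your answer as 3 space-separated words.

String 1: '6ErA' → valid
String 2: 'A4G=' → invalid (bad trailing bits)
String 3: 'WmOLHr6' → invalid (len=7 not mult of 4)

Answer: yes no no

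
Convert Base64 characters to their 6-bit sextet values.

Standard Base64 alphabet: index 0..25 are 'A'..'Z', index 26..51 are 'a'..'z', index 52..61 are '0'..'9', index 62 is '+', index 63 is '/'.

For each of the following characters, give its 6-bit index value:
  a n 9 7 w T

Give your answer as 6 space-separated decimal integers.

'a': a..z range, 26 + ord('a') − ord('a') = 26
'n': a..z range, 26 + ord('n') − ord('a') = 39
'9': 0..9 range, 52 + ord('9') − ord('0') = 61
'7': 0..9 range, 52 + ord('7') − ord('0') = 59
'w': a..z range, 26 + ord('w') − ord('a') = 48
'T': A..Z range, ord('T') − ord('A') = 19

Answer: 26 39 61 59 48 19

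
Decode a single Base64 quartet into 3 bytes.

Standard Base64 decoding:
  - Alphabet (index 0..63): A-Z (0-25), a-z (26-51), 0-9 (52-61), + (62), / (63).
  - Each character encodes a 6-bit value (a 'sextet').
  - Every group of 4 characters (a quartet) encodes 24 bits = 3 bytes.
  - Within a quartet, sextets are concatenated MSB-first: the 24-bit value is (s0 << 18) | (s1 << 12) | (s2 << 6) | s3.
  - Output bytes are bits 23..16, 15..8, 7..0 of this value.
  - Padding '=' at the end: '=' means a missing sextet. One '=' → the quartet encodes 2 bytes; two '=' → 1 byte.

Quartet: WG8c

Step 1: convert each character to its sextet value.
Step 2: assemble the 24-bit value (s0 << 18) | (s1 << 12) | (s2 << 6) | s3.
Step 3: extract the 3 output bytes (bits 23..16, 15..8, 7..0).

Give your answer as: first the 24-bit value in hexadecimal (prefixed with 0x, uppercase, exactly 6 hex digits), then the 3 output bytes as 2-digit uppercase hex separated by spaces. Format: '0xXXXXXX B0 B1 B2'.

Answer: 0x586F1C 58 6F 1C

Derivation:
Sextets: W=22, G=6, 8=60, c=28
24-bit: (22<<18) | (6<<12) | (60<<6) | 28
      = 0x580000 | 0x006000 | 0x000F00 | 0x00001C
      = 0x586F1C
Bytes: (v>>16)&0xFF=58, (v>>8)&0xFF=6F, v&0xFF=1C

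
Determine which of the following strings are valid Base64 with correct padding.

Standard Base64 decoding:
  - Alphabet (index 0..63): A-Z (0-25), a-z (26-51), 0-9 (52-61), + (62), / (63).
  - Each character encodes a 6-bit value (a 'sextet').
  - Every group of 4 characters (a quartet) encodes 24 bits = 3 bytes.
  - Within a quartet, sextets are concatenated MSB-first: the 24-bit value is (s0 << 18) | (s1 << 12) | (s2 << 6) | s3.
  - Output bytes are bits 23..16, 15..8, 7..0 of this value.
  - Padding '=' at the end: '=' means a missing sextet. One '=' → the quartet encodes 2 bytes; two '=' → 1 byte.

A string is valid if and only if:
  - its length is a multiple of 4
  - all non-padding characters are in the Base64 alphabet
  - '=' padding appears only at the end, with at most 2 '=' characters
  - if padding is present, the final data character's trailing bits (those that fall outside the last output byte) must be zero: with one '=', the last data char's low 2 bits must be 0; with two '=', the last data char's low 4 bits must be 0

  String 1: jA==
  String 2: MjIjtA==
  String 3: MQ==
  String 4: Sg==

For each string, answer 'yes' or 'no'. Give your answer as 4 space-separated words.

String 1: 'jA==' → valid
String 2: 'MjIjtA==' → valid
String 3: 'MQ==' → valid
String 4: 'Sg==' → valid

Answer: yes yes yes yes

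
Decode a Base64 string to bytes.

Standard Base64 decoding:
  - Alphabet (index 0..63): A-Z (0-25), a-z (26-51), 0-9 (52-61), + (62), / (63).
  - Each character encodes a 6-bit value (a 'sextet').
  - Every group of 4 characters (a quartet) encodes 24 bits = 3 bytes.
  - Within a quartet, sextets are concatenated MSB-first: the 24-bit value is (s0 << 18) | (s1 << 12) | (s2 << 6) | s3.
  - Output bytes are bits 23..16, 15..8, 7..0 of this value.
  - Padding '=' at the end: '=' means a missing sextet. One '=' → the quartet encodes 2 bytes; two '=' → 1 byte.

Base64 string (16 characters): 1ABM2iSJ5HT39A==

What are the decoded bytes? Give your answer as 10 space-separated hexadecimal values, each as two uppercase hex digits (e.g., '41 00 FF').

Answer: D4 00 4C DA 24 89 E4 74 F7 F4

Derivation:
After char 0 ('1'=53): chars_in_quartet=1 acc=0x35 bytes_emitted=0
After char 1 ('A'=0): chars_in_quartet=2 acc=0xD40 bytes_emitted=0
After char 2 ('B'=1): chars_in_quartet=3 acc=0x35001 bytes_emitted=0
After char 3 ('M'=12): chars_in_quartet=4 acc=0xD4004C -> emit D4 00 4C, reset; bytes_emitted=3
After char 4 ('2'=54): chars_in_quartet=1 acc=0x36 bytes_emitted=3
After char 5 ('i'=34): chars_in_quartet=2 acc=0xDA2 bytes_emitted=3
After char 6 ('S'=18): chars_in_quartet=3 acc=0x36892 bytes_emitted=3
After char 7 ('J'=9): chars_in_quartet=4 acc=0xDA2489 -> emit DA 24 89, reset; bytes_emitted=6
After char 8 ('5'=57): chars_in_quartet=1 acc=0x39 bytes_emitted=6
After char 9 ('H'=7): chars_in_quartet=2 acc=0xE47 bytes_emitted=6
After char 10 ('T'=19): chars_in_quartet=3 acc=0x391D3 bytes_emitted=6
After char 11 ('3'=55): chars_in_quartet=4 acc=0xE474F7 -> emit E4 74 F7, reset; bytes_emitted=9
After char 12 ('9'=61): chars_in_quartet=1 acc=0x3D bytes_emitted=9
After char 13 ('A'=0): chars_in_quartet=2 acc=0xF40 bytes_emitted=9
Padding '==': partial quartet acc=0xF40 -> emit F4; bytes_emitted=10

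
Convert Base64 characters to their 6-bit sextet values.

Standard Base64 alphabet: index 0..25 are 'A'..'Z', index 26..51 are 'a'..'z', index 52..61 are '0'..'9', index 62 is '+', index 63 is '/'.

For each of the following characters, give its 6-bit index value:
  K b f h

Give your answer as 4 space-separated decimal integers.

'K': A..Z range, ord('K') − ord('A') = 10
'b': a..z range, 26 + ord('b') − ord('a') = 27
'f': a..z range, 26 + ord('f') − ord('a') = 31
'h': a..z range, 26 + ord('h') − ord('a') = 33

Answer: 10 27 31 33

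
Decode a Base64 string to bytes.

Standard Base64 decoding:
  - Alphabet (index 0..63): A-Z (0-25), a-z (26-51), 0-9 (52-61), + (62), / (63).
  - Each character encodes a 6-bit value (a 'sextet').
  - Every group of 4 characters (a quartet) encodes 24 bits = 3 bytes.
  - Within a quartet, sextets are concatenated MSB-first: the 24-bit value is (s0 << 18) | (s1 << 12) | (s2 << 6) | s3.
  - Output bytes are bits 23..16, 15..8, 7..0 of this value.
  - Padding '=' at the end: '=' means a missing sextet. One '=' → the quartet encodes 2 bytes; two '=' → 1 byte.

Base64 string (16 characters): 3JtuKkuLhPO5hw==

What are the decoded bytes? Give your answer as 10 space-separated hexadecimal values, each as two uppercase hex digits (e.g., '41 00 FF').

After char 0 ('3'=55): chars_in_quartet=1 acc=0x37 bytes_emitted=0
After char 1 ('J'=9): chars_in_quartet=2 acc=0xDC9 bytes_emitted=0
After char 2 ('t'=45): chars_in_quartet=3 acc=0x3726D bytes_emitted=0
After char 3 ('u'=46): chars_in_quartet=4 acc=0xDC9B6E -> emit DC 9B 6E, reset; bytes_emitted=3
After char 4 ('K'=10): chars_in_quartet=1 acc=0xA bytes_emitted=3
After char 5 ('k'=36): chars_in_quartet=2 acc=0x2A4 bytes_emitted=3
After char 6 ('u'=46): chars_in_quartet=3 acc=0xA92E bytes_emitted=3
After char 7 ('L'=11): chars_in_quartet=4 acc=0x2A4B8B -> emit 2A 4B 8B, reset; bytes_emitted=6
After char 8 ('h'=33): chars_in_quartet=1 acc=0x21 bytes_emitted=6
After char 9 ('P'=15): chars_in_quartet=2 acc=0x84F bytes_emitted=6
After char 10 ('O'=14): chars_in_quartet=3 acc=0x213CE bytes_emitted=6
After char 11 ('5'=57): chars_in_quartet=4 acc=0x84F3B9 -> emit 84 F3 B9, reset; bytes_emitted=9
After char 12 ('h'=33): chars_in_quartet=1 acc=0x21 bytes_emitted=9
After char 13 ('w'=48): chars_in_quartet=2 acc=0x870 bytes_emitted=9
Padding '==': partial quartet acc=0x870 -> emit 87; bytes_emitted=10

Answer: DC 9B 6E 2A 4B 8B 84 F3 B9 87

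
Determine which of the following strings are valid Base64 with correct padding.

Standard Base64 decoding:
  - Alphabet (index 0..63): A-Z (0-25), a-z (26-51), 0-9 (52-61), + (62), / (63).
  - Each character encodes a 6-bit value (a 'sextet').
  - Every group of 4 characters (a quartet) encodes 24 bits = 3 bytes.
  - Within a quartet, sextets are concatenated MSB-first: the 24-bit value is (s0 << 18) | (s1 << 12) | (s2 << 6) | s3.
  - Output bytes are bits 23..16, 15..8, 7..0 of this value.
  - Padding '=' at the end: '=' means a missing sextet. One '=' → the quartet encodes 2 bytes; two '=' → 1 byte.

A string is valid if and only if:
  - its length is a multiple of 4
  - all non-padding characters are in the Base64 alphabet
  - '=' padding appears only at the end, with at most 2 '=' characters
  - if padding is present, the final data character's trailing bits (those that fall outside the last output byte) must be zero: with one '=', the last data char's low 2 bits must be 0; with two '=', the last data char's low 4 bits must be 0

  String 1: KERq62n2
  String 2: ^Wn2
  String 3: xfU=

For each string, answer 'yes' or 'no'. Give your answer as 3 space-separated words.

Answer: yes no yes

Derivation:
String 1: 'KERq62n2' → valid
String 2: '^Wn2' → invalid (bad char(s): ['^'])
String 3: 'xfU=' → valid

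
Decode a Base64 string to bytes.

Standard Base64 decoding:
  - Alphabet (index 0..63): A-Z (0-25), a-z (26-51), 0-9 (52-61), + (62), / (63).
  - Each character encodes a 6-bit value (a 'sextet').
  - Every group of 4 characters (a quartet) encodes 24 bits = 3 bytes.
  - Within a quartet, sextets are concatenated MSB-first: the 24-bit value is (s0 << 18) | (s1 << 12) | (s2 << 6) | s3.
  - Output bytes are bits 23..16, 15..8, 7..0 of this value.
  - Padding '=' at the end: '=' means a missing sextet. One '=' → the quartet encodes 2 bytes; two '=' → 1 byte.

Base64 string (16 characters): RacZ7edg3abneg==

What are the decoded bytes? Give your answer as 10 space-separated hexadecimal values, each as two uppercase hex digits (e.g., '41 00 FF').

Answer: 45 A7 19 ED E7 60 DD A6 E7 7A

Derivation:
After char 0 ('R'=17): chars_in_quartet=1 acc=0x11 bytes_emitted=0
After char 1 ('a'=26): chars_in_quartet=2 acc=0x45A bytes_emitted=0
After char 2 ('c'=28): chars_in_quartet=3 acc=0x1169C bytes_emitted=0
After char 3 ('Z'=25): chars_in_quartet=4 acc=0x45A719 -> emit 45 A7 19, reset; bytes_emitted=3
After char 4 ('7'=59): chars_in_quartet=1 acc=0x3B bytes_emitted=3
After char 5 ('e'=30): chars_in_quartet=2 acc=0xEDE bytes_emitted=3
After char 6 ('d'=29): chars_in_quartet=3 acc=0x3B79D bytes_emitted=3
After char 7 ('g'=32): chars_in_quartet=4 acc=0xEDE760 -> emit ED E7 60, reset; bytes_emitted=6
After char 8 ('3'=55): chars_in_quartet=1 acc=0x37 bytes_emitted=6
After char 9 ('a'=26): chars_in_quartet=2 acc=0xDDA bytes_emitted=6
After char 10 ('b'=27): chars_in_quartet=3 acc=0x3769B bytes_emitted=6
After char 11 ('n'=39): chars_in_quartet=4 acc=0xDDA6E7 -> emit DD A6 E7, reset; bytes_emitted=9
After char 12 ('e'=30): chars_in_quartet=1 acc=0x1E bytes_emitted=9
After char 13 ('g'=32): chars_in_quartet=2 acc=0x7A0 bytes_emitted=9
Padding '==': partial quartet acc=0x7A0 -> emit 7A; bytes_emitted=10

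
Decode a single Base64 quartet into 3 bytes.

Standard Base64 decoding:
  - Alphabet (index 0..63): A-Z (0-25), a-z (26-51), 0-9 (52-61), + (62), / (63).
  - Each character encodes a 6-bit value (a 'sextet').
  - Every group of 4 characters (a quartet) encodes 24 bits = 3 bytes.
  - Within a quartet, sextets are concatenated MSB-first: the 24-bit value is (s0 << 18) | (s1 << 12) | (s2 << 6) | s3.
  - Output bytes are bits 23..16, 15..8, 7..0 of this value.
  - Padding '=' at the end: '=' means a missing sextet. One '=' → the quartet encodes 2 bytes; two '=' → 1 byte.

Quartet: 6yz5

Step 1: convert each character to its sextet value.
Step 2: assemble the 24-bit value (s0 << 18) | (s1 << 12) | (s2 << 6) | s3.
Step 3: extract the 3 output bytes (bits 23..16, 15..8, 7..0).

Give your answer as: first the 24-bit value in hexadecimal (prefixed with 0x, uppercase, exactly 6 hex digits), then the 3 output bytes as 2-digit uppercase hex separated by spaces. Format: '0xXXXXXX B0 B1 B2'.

Sextets: 6=58, y=50, z=51, 5=57
24-bit: (58<<18) | (50<<12) | (51<<6) | 57
      = 0xE80000 | 0x032000 | 0x000CC0 | 0x000039
      = 0xEB2CF9
Bytes: (v>>16)&0xFF=EB, (v>>8)&0xFF=2C, v&0xFF=F9

Answer: 0xEB2CF9 EB 2C F9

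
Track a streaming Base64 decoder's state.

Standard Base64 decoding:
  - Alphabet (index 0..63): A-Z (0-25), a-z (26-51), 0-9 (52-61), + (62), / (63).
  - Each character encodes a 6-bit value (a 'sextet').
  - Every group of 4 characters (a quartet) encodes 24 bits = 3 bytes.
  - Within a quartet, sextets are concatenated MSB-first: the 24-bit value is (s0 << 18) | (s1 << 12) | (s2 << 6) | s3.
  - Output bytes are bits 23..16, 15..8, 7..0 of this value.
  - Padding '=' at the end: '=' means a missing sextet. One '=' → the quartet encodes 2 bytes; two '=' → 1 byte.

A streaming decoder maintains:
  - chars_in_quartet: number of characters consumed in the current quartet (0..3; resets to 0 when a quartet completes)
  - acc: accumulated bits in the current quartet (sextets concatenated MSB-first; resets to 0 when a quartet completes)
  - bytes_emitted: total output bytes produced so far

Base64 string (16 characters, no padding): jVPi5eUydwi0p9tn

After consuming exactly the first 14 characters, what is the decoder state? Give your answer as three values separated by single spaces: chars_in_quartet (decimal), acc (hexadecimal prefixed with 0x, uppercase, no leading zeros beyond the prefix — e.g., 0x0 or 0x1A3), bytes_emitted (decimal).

Answer: 2 0xA7D 9

Derivation:
After char 0 ('j'=35): chars_in_quartet=1 acc=0x23 bytes_emitted=0
After char 1 ('V'=21): chars_in_quartet=2 acc=0x8D5 bytes_emitted=0
After char 2 ('P'=15): chars_in_quartet=3 acc=0x2354F bytes_emitted=0
After char 3 ('i'=34): chars_in_quartet=4 acc=0x8D53E2 -> emit 8D 53 E2, reset; bytes_emitted=3
After char 4 ('5'=57): chars_in_quartet=1 acc=0x39 bytes_emitted=3
After char 5 ('e'=30): chars_in_quartet=2 acc=0xE5E bytes_emitted=3
After char 6 ('U'=20): chars_in_quartet=3 acc=0x39794 bytes_emitted=3
After char 7 ('y'=50): chars_in_quartet=4 acc=0xE5E532 -> emit E5 E5 32, reset; bytes_emitted=6
After char 8 ('d'=29): chars_in_quartet=1 acc=0x1D bytes_emitted=6
After char 9 ('w'=48): chars_in_quartet=2 acc=0x770 bytes_emitted=6
After char 10 ('i'=34): chars_in_quartet=3 acc=0x1DC22 bytes_emitted=6
After char 11 ('0'=52): chars_in_quartet=4 acc=0x7708B4 -> emit 77 08 B4, reset; bytes_emitted=9
After char 12 ('p'=41): chars_in_quartet=1 acc=0x29 bytes_emitted=9
After char 13 ('9'=61): chars_in_quartet=2 acc=0xA7D bytes_emitted=9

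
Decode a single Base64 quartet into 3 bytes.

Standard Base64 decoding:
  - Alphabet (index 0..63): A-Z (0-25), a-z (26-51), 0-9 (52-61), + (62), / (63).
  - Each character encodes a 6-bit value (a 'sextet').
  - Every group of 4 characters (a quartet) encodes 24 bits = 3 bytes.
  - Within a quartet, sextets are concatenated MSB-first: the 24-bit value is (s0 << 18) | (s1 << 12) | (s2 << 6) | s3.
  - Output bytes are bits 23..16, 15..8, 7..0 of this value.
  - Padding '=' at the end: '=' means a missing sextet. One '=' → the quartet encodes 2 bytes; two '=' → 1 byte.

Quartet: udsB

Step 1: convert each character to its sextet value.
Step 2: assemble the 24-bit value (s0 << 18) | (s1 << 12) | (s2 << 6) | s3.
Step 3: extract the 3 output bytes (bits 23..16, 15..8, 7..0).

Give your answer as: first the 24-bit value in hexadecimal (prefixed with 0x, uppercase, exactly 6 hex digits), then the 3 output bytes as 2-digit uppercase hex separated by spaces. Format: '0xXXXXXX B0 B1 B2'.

Sextets: u=46, d=29, s=44, B=1
24-bit: (46<<18) | (29<<12) | (44<<6) | 1
      = 0xB80000 | 0x01D000 | 0x000B00 | 0x000001
      = 0xB9DB01
Bytes: (v>>16)&0xFF=B9, (v>>8)&0xFF=DB, v&0xFF=01

Answer: 0xB9DB01 B9 DB 01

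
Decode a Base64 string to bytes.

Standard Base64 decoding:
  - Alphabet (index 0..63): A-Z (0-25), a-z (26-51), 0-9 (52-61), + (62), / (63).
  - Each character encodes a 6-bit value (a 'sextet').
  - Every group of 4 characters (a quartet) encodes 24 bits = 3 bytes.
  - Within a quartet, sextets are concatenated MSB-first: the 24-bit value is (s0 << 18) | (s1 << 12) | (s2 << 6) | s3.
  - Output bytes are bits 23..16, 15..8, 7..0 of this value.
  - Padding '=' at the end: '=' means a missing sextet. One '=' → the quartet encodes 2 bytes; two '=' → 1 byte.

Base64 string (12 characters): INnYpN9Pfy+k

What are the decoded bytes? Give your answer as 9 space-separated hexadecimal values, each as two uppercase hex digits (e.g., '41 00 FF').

After char 0 ('I'=8): chars_in_quartet=1 acc=0x8 bytes_emitted=0
After char 1 ('N'=13): chars_in_quartet=2 acc=0x20D bytes_emitted=0
After char 2 ('n'=39): chars_in_quartet=3 acc=0x8367 bytes_emitted=0
After char 3 ('Y'=24): chars_in_quartet=4 acc=0x20D9D8 -> emit 20 D9 D8, reset; bytes_emitted=3
After char 4 ('p'=41): chars_in_quartet=1 acc=0x29 bytes_emitted=3
After char 5 ('N'=13): chars_in_quartet=2 acc=0xA4D bytes_emitted=3
After char 6 ('9'=61): chars_in_quartet=3 acc=0x2937D bytes_emitted=3
After char 7 ('P'=15): chars_in_quartet=4 acc=0xA4DF4F -> emit A4 DF 4F, reset; bytes_emitted=6
After char 8 ('f'=31): chars_in_quartet=1 acc=0x1F bytes_emitted=6
After char 9 ('y'=50): chars_in_quartet=2 acc=0x7F2 bytes_emitted=6
After char 10 ('+'=62): chars_in_quartet=3 acc=0x1FCBE bytes_emitted=6
After char 11 ('k'=36): chars_in_quartet=4 acc=0x7F2FA4 -> emit 7F 2F A4, reset; bytes_emitted=9

Answer: 20 D9 D8 A4 DF 4F 7F 2F A4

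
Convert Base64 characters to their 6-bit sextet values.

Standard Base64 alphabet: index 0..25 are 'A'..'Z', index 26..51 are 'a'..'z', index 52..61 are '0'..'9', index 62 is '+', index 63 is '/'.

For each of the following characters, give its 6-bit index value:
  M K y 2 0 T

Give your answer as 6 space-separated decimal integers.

'M': A..Z range, ord('M') − ord('A') = 12
'K': A..Z range, ord('K') − ord('A') = 10
'y': a..z range, 26 + ord('y') − ord('a') = 50
'2': 0..9 range, 52 + ord('2') − ord('0') = 54
'0': 0..9 range, 52 + ord('0') − ord('0') = 52
'T': A..Z range, ord('T') − ord('A') = 19

Answer: 12 10 50 54 52 19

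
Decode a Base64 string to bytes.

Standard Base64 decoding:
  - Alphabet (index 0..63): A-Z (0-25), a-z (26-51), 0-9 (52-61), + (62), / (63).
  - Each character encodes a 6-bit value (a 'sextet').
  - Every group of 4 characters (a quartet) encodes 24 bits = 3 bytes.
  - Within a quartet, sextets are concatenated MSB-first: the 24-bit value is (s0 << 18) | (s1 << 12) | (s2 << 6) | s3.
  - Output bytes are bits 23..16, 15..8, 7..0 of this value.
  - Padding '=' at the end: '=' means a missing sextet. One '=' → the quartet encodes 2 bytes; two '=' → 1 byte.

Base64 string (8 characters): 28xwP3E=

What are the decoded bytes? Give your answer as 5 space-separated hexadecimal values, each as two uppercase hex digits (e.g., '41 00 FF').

Answer: DB CC 70 3F 71

Derivation:
After char 0 ('2'=54): chars_in_quartet=1 acc=0x36 bytes_emitted=0
After char 1 ('8'=60): chars_in_quartet=2 acc=0xDBC bytes_emitted=0
After char 2 ('x'=49): chars_in_quartet=3 acc=0x36F31 bytes_emitted=0
After char 3 ('w'=48): chars_in_quartet=4 acc=0xDBCC70 -> emit DB CC 70, reset; bytes_emitted=3
After char 4 ('P'=15): chars_in_quartet=1 acc=0xF bytes_emitted=3
After char 5 ('3'=55): chars_in_quartet=2 acc=0x3F7 bytes_emitted=3
After char 6 ('E'=4): chars_in_quartet=3 acc=0xFDC4 bytes_emitted=3
Padding '=': partial quartet acc=0xFDC4 -> emit 3F 71; bytes_emitted=5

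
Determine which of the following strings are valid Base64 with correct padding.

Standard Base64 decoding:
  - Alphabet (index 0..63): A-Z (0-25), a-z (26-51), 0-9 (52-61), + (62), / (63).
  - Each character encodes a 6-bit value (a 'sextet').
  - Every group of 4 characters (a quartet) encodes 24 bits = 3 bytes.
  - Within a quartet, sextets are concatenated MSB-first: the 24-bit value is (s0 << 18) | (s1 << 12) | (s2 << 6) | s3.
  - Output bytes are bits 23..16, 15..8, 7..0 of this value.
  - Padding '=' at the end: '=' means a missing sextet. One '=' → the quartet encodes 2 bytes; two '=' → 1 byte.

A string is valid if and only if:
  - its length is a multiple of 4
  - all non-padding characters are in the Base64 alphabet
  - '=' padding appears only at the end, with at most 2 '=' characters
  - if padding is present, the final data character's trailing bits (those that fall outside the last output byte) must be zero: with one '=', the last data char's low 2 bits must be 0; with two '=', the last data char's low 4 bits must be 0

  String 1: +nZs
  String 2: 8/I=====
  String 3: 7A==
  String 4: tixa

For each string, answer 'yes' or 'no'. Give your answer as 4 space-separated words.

String 1: '+nZs' → valid
String 2: '8/I=====' → invalid (5 pad chars (max 2))
String 3: '7A==' → valid
String 4: 'tixa' → valid

Answer: yes no yes yes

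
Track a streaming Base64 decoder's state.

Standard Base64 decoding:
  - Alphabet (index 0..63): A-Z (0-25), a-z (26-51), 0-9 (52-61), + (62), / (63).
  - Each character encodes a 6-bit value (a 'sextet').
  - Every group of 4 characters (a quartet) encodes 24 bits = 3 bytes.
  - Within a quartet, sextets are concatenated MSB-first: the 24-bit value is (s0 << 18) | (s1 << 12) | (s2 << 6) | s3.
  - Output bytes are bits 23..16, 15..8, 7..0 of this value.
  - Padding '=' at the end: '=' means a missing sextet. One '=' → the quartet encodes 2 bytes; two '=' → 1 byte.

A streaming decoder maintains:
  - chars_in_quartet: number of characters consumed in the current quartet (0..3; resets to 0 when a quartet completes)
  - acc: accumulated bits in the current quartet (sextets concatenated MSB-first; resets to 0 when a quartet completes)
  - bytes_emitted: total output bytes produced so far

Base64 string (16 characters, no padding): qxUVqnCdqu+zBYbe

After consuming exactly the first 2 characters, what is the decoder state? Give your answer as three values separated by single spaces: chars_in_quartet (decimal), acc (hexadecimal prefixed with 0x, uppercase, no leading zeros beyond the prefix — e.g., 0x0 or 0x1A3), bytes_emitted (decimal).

After char 0 ('q'=42): chars_in_quartet=1 acc=0x2A bytes_emitted=0
After char 1 ('x'=49): chars_in_quartet=2 acc=0xAB1 bytes_emitted=0

Answer: 2 0xAB1 0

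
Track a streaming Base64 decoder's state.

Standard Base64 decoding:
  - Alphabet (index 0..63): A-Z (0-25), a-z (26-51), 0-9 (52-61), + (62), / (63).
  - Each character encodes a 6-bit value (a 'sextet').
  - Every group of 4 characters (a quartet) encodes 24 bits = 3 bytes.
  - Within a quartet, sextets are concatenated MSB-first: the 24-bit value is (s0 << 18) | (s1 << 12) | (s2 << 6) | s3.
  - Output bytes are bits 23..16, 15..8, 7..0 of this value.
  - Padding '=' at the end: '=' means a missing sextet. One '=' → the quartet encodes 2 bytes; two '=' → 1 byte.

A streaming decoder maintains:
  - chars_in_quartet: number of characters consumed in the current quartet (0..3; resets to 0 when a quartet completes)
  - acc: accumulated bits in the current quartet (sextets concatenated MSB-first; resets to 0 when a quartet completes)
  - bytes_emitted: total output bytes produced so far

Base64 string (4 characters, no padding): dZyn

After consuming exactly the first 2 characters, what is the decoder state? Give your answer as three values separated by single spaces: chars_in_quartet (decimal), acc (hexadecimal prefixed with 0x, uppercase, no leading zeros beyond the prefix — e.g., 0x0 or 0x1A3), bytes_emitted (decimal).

Answer: 2 0x759 0

Derivation:
After char 0 ('d'=29): chars_in_quartet=1 acc=0x1D bytes_emitted=0
After char 1 ('Z'=25): chars_in_quartet=2 acc=0x759 bytes_emitted=0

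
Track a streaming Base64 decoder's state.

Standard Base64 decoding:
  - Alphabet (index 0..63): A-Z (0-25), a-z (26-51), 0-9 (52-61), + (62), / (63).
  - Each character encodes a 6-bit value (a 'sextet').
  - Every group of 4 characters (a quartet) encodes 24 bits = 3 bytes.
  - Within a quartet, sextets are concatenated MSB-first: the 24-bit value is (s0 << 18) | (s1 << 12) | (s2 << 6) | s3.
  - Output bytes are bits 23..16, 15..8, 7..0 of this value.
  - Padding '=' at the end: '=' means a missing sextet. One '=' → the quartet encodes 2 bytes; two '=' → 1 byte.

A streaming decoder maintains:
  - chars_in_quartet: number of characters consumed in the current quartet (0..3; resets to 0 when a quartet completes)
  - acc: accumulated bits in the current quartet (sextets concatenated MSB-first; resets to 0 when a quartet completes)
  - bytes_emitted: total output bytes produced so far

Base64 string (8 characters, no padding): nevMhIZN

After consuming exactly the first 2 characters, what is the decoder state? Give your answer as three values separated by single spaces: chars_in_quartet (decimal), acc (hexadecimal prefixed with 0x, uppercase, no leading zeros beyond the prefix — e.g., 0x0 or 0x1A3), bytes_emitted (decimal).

Answer: 2 0x9DE 0

Derivation:
After char 0 ('n'=39): chars_in_quartet=1 acc=0x27 bytes_emitted=0
After char 1 ('e'=30): chars_in_quartet=2 acc=0x9DE bytes_emitted=0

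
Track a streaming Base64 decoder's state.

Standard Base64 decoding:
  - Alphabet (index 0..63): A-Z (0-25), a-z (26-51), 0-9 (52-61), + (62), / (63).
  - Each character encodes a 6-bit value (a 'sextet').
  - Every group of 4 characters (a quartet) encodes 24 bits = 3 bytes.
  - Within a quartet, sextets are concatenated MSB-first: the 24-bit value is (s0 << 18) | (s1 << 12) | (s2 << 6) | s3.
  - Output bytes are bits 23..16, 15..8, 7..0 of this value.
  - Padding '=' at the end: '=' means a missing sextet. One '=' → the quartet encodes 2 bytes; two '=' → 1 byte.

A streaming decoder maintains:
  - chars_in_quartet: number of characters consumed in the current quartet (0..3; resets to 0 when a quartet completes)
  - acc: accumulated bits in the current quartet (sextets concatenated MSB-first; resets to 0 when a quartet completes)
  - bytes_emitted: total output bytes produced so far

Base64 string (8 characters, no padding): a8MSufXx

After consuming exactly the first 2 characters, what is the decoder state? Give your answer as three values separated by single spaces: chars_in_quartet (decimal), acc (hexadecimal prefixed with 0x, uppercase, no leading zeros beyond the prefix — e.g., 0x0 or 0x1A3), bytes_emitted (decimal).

After char 0 ('a'=26): chars_in_quartet=1 acc=0x1A bytes_emitted=0
After char 1 ('8'=60): chars_in_quartet=2 acc=0x6BC bytes_emitted=0

Answer: 2 0x6BC 0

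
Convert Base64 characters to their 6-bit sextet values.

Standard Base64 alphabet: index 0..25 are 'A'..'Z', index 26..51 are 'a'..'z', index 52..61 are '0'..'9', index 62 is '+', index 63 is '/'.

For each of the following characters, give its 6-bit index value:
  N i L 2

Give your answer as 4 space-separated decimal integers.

'N': A..Z range, ord('N') − ord('A') = 13
'i': a..z range, 26 + ord('i') − ord('a') = 34
'L': A..Z range, ord('L') − ord('A') = 11
'2': 0..9 range, 52 + ord('2') − ord('0') = 54

Answer: 13 34 11 54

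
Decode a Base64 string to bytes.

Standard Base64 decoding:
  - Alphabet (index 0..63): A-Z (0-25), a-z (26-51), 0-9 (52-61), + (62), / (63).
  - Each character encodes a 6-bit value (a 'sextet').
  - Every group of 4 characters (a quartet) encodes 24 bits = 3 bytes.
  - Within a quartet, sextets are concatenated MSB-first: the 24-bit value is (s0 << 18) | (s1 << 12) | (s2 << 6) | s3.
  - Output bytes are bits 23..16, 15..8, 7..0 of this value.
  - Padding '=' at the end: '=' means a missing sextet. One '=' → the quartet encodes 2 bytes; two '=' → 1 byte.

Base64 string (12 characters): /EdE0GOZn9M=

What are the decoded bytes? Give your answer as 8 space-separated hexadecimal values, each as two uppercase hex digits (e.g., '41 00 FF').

After char 0 ('/'=63): chars_in_quartet=1 acc=0x3F bytes_emitted=0
After char 1 ('E'=4): chars_in_quartet=2 acc=0xFC4 bytes_emitted=0
After char 2 ('d'=29): chars_in_quartet=3 acc=0x3F11D bytes_emitted=0
After char 3 ('E'=4): chars_in_quartet=4 acc=0xFC4744 -> emit FC 47 44, reset; bytes_emitted=3
After char 4 ('0'=52): chars_in_quartet=1 acc=0x34 bytes_emitted=3
After char 5 ('G'=6): chars_in_quartet=2 acc=0xD06 bytes_emitted=3
After char 6 ('O'=14): chars_in_quartet=3 acc=0x3418E bytes_emitted=3
After char 7 ('Z'=25): chars_in_quartet=4 acc=0xD06399 -> emit D0 63 99, reset; bytes_emitted=6
After char 8 ('n'=39): chars_in_quartet=1 acc=0x27 bytes_emitted=6
After char 9 ('9'=61): chars_in_quartet=2 acc=0x9FD bytes_emitted=6
After char 10 ('M'=12): chars_in_quartet=3 acc=0x27F4C bytes_emitted=6
Padding '=': partial quartet acc=0x27F4C -> emit 9F D3; bytes_emitted=8

Answer: FC 47 44 D0 63 99 9F D3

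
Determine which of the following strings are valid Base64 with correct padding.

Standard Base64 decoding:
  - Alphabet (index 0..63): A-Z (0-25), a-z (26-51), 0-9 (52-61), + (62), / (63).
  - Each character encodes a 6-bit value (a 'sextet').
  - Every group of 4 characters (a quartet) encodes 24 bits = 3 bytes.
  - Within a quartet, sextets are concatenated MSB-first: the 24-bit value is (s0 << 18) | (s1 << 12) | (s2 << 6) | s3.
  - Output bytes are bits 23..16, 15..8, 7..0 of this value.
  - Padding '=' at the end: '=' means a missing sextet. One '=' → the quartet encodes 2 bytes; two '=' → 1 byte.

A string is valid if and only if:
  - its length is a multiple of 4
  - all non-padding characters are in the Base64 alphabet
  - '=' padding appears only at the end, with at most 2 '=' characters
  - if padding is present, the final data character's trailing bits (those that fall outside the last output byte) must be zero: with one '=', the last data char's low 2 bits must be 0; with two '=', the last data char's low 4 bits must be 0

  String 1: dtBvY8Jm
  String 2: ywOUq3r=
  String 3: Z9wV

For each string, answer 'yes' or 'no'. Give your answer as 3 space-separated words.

Answer: yes no yes

Derivation:
String 1: 'dtBvY8Jm' → valid
String 2: 'ywOUq3r=' → invalid (bad trailing bits)
String 3: 'Z9wV' → valid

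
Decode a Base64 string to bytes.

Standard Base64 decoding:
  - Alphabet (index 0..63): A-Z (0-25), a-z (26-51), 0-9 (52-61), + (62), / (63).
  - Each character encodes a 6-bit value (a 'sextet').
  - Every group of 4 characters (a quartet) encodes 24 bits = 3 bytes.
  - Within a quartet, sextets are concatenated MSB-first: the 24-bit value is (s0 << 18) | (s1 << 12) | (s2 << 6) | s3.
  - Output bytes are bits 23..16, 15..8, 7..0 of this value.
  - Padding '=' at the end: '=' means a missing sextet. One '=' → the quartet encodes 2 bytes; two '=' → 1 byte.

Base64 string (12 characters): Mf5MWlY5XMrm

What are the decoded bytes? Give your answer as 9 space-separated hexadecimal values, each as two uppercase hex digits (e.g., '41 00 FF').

After char 0 ('M'=12): chars_in_quartet=1 acc=0xC bytes_emitted=0
After char 1 ('f'=31): chars_in_quartet=2 acc=0x31F bytes_emitted=0
After char 2 ('5'=57): chars_in_quartet=3 acc=0xC7F9 bytes_emitted=0
After char 3 ('M'=12): chars_in_quartet=4 acc=0x31FE4C -> emit 31 FE 4C, reset; bytes_emitted=3
After char 4 ('W'=22): chars_in_quartet=1 acc=0x16 bytes_emitted=3
After char 5 ('l'=37): chars_in_quartet=2 acc=0x5A5 bytes_emitted=3
After char 6 ('Y'=24): chars_in_quartet=3 acc=0x16958 bytes_emitted=3
After char 7 ('5'=57): chars_in_quartet=4 acc=0x5A5639 -> emit 5A 56 39, reset; bytes_emitted=6
After char 8 ('X'=23): chars_in_quartet=1 acc=0x17 bytes_emitted=6
After char 9 ('M'=12): chars_in_quartet=2 acc=0x5CC bytes_emitted=6
After char 10 ('r'=43): chars_in_quartet=3 acc=0x1732B bytes_emitted=6
After char 11 ('m'=38): chars_in_quartet=4 acc=0x5CCAE6 -> emit 5C CA E6, reset; bytes_emitted=9

Answer: 31 FE 4C 5A 56 39 5C CA E6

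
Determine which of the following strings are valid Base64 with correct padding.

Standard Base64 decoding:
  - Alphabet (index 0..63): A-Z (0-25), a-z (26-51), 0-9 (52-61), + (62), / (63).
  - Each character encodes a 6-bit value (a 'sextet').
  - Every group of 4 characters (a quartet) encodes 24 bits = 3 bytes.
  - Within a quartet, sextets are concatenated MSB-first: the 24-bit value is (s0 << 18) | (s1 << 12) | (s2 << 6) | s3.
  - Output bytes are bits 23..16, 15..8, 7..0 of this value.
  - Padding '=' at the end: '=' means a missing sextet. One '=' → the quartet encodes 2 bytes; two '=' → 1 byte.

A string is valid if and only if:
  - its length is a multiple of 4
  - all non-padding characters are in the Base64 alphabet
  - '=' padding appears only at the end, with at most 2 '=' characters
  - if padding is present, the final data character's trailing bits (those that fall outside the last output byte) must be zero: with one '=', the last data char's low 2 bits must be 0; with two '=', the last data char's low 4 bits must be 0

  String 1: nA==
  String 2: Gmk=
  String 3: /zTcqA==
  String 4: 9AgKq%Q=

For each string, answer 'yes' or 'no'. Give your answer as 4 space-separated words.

String 1: 'nA==' → valid
String 2: 'Gmk=' → valid
String 3: '/zTcqA==' → valid
String 4: '9AgKq%Q=' → invalid (bad char(s): ['%'])

Answer: yes yes yes no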